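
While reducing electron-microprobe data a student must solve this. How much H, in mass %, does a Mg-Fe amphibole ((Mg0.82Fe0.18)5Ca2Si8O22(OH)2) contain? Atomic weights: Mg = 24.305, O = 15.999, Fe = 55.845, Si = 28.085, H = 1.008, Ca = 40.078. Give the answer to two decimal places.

0.24 mass %

Molar mass of (Mg0.82Fe0.18)5Ca2Si8O22(OH)2: 4.10·24.305 + 0.90·55.845 + 2·40.078 + 8·28.085 + 24·15.999 + 2·1.008 = 840.739 g/mol.
Mass of H per formula unit: 2 × 1.008 = 2.016 g.
Weight fraction H = 2.016 / 840.739 = 0.0024.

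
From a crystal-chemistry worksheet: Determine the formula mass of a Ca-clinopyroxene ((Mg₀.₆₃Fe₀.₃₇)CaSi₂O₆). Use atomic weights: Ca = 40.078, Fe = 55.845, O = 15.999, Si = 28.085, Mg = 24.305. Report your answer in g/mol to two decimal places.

The formula mass is the sum 0.63×24.305 + 0.37×55.845 + 1×40.078 + 2×28.085 + 6×15.999.

228.22 g/mol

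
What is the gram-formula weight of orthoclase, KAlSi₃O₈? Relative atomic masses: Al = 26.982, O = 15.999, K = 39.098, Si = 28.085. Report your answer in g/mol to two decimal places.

278.33 g/mol

The formula mass is the sum 1×39.098 + 1×26.982 + 3×28.085 + 8×15.999.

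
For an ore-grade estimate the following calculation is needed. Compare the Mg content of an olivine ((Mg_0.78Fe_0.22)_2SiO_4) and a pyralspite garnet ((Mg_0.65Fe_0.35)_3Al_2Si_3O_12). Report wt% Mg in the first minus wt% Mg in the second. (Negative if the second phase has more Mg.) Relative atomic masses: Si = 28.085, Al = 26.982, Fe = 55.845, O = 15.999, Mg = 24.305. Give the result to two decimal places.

13.67 percentage points

Mg in (Mg_0.78Fe_0.22)_2SiO_4: molar mass 154.569 g/mol; 1.56×24.305 = 37.916 g → 24.53 wt%.
Mg in (Mg_0.65Fe_0.35)_3Al_2Si_3O_12: molar mass 436.239 g/mol; 1.95×24.305 = 47.395 g → 10.86 wt%.
Difference = 24.53 − 10.86 = 13.67 percentage points.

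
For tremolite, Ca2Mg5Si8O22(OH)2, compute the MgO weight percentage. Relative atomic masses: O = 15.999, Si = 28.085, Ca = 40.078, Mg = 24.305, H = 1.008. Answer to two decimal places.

24.81 wt%

Formula mass = 812.353 g/mol.
5 Mg → 5.0000 mol MgO per formula unit; M(MgO) = 40.304, so MgO mass = 201.520 g.
201.520/812.353 × 100 = 24.81 wt%.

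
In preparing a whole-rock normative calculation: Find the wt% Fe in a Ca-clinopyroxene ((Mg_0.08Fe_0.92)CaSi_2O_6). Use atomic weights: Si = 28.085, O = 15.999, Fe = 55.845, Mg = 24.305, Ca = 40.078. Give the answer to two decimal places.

Molar mass of (Mg_0.08Fe_0.92)CaSi_2O_6: 0.08·24.305 + 0.92·55.845 + 1·40.078 + 2·28.085 + 6·15.999 = 245.564 g/mol.
Mass of Fe per formula unit: 0.92 × 55.845 = 51.377 g.
Weight fraction Fe = 51.377 / 245.564 = 0.2092.

20.92 weight percent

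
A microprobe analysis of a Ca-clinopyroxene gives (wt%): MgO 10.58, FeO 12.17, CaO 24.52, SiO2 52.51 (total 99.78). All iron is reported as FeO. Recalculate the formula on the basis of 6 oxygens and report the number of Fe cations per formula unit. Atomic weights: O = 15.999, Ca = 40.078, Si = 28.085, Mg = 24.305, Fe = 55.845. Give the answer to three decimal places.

MgO (M=40.304): mol = 0.26250; Mg = 0.26250, O = 0.26250.
FeO (M=71.844): mol = 0.16939; Fe = 0.16939, O = 0.16939.
CaO (M=56.077): mol = 0.43726; Ca = 0.43726, O = 0.43726.
SiO2 (M=60.083): mol = 0.87396; Si = 0.87396, O = 1.74792.
ΣO = 2.61707; factor = 6/ΣO = 2.29264.
Fe apfu = 0.16939 × 2.29264 = 0.388.

0.388 Fe apfu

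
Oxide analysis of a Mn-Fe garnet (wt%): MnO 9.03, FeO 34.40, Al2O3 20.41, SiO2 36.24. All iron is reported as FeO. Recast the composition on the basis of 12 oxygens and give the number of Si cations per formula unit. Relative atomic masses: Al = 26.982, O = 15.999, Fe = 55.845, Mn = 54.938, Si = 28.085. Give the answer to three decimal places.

3.000 Si apfu

9.03 wt% MnO ÷ 70.937 g/mol = 0.12730 mol, giving 0.12730 Mn and 0.12730 O.
34.40 wt% FeO ÷ 71.844 g/mol = 0.47882 mol, giving 0.47882 Fe and 0.47882 O.
20.41 wt% Al2O3 ÷ 101.961 g/mol = 0.20017 mol, giving 0.40034 Al and 0.60051 O.
36.24 wt% SiO2 ÷ 60.083 g/mol = 0.60317 mol, giving 0.60317 Si and 1.20634 O.
Oxygen sums to 2.41297; scaling by 12/2.41297 = 4.97312 puts the formula on 12 O.
Si: 0.60317 × 4.97312 = 3.000 atoms per formula unit.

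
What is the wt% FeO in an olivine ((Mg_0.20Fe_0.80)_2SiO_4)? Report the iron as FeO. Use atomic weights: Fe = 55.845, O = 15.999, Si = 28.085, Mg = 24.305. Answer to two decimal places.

M((Mg_0.20Fe_0.80)_2SiO_4) = 191.155 g/mol; M(FeO) = 71.844 g/mol.
Moles FeO per formula unit = 1.60 Fe ÷ 1 = 1.6000.
FeO fraction = (1.6000 × 71.844) / 191.155 = 114.950/191.155 = 0.6013.

60.13 wt%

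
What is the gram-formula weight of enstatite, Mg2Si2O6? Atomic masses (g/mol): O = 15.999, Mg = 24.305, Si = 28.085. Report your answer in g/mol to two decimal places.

200.77 g/mol

M = 2×24.305 + 2×28.085 + 6×15.999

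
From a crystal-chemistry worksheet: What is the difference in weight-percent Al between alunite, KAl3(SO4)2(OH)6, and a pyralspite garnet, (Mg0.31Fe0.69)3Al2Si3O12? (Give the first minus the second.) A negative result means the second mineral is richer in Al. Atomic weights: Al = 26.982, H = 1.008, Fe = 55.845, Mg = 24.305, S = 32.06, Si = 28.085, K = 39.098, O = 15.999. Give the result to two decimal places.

M(KAl3(SO4)2(OH)6) = 414.198 g/mol, so wt% Al = 80.946/414.198 × 100 = 19.54%.
M((Mg0.31Fe0.69)3Al2Si3O12) = 468.410 g/mol, so wt% Al = 53.964/468.410 × 100 = 11.52%.
19.54 − 11.52 = 8.02 pp.

8.02 percentage points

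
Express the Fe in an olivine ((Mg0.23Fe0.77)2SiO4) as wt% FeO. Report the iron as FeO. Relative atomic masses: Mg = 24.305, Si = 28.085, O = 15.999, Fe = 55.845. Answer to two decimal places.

M((Mg0.23Fe0.77)2SiO4) = 189.263 g/mol; M(FeO) = 71.844 g/mol.
Moles FeO per formula unit = 1.54 Fe ÷ 1 = 1.5400.
FeO fraction = (1.5400 × 71.844) / 189.263 = 110.640/189.263 = 0.5846.

58.46 wt%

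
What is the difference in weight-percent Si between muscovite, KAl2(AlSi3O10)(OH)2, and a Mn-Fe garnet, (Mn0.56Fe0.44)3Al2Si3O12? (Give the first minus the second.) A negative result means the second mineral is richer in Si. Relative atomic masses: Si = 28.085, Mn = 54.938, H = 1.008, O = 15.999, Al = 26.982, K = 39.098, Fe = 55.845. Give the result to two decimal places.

4.17 percentage points

M(KAl2(AlSi3O10)(OH)2) = 398.303 g/mol, so wt% Si = 84.255/398.303 × 100 = 21.15%.
M((Mn0.56Fe0.44)3Al2Si3O12) = 496.218 g/mol, so wt% Si = 84.255/496.218 × 100 = 16.98%.
21.15 − 16.98 = 4.17 pp.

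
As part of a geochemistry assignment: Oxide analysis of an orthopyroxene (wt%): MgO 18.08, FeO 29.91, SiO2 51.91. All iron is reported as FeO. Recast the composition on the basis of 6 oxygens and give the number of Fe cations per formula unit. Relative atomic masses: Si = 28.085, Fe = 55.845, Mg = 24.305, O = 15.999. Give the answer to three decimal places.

18.08 wt% MgO ÷ 40.304 g/mol = 0.44859 mol, giving 0.44859 Mg and 0.44859 O.
29.91 wt% FeO ÷ 71.844 g/mol = 0.41632 mol, giving 0.41632 Fe and 0.41632 O.
51.91 wt% SiO2 ÷ 60.083 g/mol = 0.86397 mol, giving 0.86397 Si and 1.72794 O.
Oxygen sums to 2.59285; scaling by 6/2.59285 = 2.31406 puts the formula on 6 O.
Fe: 0.41632 × 2.31406 = 0.963 atoms per formula unit.

0.963 Fe apfu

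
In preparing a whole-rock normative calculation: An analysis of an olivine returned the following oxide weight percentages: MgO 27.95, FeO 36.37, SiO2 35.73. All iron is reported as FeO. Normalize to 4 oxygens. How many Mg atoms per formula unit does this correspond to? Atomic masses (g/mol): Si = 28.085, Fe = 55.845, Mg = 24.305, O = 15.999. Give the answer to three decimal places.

1.161 Mg apfu

MgO (M=40.304): mol = 0.69348; Mg = 0.69348, O = 0.69348.
FeO (M=71.844): mol = 0.50624; Fe = 0.50624, O = 0.50624.
SiO2 (M=60.083): mol = 0.59468; Si = 0.59468, O = 1.18936.
ΣO = 2.38908; factor = 4/ΣO = 1.67428.
Mg apfu = 0.69348 × 1.67428 = 1.161.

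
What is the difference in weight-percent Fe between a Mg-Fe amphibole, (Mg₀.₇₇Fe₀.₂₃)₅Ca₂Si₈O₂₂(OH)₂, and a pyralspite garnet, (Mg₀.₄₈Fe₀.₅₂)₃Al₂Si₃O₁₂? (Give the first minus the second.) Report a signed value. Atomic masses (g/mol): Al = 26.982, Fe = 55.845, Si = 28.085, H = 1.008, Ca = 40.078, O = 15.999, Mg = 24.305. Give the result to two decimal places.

M((Mg₀.₇₇Fe₀.₂₃)₅Ca₂Si₈O₂₂(OH)₂) = 848.624 g/mol, so wt% Fe = 64.222/848.624 × 100 = 7.57%.
M((Mg₀.₄₈Fe₀.₅₂)₃Al₂Si₃O₁₂) = 452.324 g/mol, so wt% Fe = 87.118/452.324 × 100 = 19.26%.
7.57 − 19.26 = -11.69 pp.

-11.69 percentage points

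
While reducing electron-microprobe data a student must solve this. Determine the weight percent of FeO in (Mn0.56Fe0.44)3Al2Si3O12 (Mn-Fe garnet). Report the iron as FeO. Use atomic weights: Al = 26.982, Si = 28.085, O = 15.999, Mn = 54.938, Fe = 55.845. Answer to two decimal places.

19.11 wt%

Molar mass of (Mn0.56Fe0.44)3Al2Si3O12 = 1.68*54.938 + 1.32*55.845 + 2*26.982 + 3*28.085 + 12*15.999 = 496.218 g/mol.
Each formula unit contains 1.32 Fe, equivalent to 1.32/1 = 1.3200 mol FeO.
M(FeO) = 1×55.845 + 1×15.999 = 71.844 g/mol.
Mass of FeO per formula unit = 1.3200 × 71.844 = 94.834 g.
FeO wt% = 94.834 / 496.218 × 100 = 19.11%.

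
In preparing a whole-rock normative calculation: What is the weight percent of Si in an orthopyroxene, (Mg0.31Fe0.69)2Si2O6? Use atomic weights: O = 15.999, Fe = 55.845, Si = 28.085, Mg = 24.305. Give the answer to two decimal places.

22.99 mass %

M((Mg0.31Fe0.69)2Si2O6) = 244.299 g/mol.
Si contributes 2 × 28.085 = 56.170 g per mole.
56.170/244.299 = 0.2299 → 22.99%.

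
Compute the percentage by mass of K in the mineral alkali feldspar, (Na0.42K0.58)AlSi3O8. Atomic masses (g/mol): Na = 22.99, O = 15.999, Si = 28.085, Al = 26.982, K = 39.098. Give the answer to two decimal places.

Molar mass of (Na0.42K0.58)AlSi3O8: 0.42·22.99 + 0.58·39.098 + 1·26.982 + 3·28.085 + 8·15.999 = 271.562 g/mol.
Mass of K per formula unit: 0.58 × 39.098 = 22.677 g.
Weight fraction K = 22.677 / 271.562 = 0.0835.

8.35 mass %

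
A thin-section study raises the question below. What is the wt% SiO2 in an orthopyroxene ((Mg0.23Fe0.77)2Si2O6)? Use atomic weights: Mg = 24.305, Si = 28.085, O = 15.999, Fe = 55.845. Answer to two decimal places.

Molar mass of (Mg0.23Fe0.77)2Si2O6 = 0.46×24.305 + 1.54×55.845 + 2×28.085 + 6×15.999 = 249.346 g/mol.
Each formula unit contains 2 Si, equivalent to 2/1 = 2.0000 mol SiO2.
M(SiO2) = 1×28.085 + 2×15.999 = 60.083 g/mol.
Mass of SiO2 per formula unit = 2.0000 × 60.083 = 120.166 g.
SiO2 wt% = 120.166 / 249.346 × 100 = 48.19%.

48.19 wt%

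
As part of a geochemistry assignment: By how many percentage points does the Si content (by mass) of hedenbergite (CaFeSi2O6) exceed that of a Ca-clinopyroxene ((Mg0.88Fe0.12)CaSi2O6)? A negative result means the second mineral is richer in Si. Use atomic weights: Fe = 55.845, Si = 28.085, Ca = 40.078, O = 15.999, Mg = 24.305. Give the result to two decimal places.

Si in CaFeSi2O6: molar mass 248.087 g/mol; 2×28.085 = 56.170 g → 22.64 wt%.
Si in (Mg0.88Fe0.12)CaSi2O6: molar mass 220.332 g/mol; 2×28.085 = 56.170 g → 25.49 wt%.
Difference = 22.64 − 25.49 = -2.85 percentage points.

-2.85 percentage points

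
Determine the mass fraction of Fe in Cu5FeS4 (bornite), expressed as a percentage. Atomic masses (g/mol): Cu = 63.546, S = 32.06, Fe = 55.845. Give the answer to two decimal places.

M(Cu5FeS4) = 501.815 g/mol.
Fe contributes 1 × 55.845 = 55.845 g per mole.
55.845/501.815 = 0.1113 → 11.13%.

11.13 mass %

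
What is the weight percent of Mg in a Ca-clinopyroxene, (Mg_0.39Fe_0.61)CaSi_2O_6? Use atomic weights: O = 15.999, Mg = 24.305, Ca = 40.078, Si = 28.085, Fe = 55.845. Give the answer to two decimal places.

4.02 mass %

Molar mass of (Mg_0.39Fe_0.61)CaSi_2O_6: 0.39·24.305 + 0.61·55.845 + 1·40.078 + 2·28.085 + 6·15.999 = 235.786 g/mol.
Mass of Mg per formula unit: 0.39 × 24.305 = 9.479 g.
Weight fraction Mg = 9.479 / 235.786 = 0.0402.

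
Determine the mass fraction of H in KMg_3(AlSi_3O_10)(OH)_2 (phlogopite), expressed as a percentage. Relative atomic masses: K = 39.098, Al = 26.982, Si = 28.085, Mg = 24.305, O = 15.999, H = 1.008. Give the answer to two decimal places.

Molar mass of KMg_3(AlSi_3O_10)(OH)_2: 1×39.098 + 3×24.305 + 1×26.982 + 3×28.085 + 12×15.999 + 2×1.008 = 417.254 g/mol.
Mass of H per formula unit: 2 × 1.008 = 2.016 g.
Weight fraction H = 2.016 / 417.254 = 0.0048.

0.48 weight percent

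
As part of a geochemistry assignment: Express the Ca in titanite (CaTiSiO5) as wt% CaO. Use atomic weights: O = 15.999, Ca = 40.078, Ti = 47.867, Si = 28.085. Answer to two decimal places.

28.61 wt%

M(CaTiSiO5) = 196.025 g/mol; M(CaO) = 56.077 g/mol.
Moles CaO per formula unit = 1 Ca ÷ 1 = 1.0000.
CaO fraction = (1.0000 × 56.077) / 196.025 = 56.077/196.025 = 0.2861.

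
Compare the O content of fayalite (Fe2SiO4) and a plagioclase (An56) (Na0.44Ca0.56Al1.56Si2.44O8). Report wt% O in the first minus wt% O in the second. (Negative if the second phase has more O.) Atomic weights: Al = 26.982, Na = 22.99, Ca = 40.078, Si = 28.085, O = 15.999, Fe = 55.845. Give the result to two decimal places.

First mineral: 63.996 g O in 203.771 g formula = 31.41 wt% O.
Second mineral: 127.992 g O in 271.171 g formula = 47.20 wt% O.
31.41% − 47.20% gives a difference of -15.79 percentage points.

-15.79 percentage points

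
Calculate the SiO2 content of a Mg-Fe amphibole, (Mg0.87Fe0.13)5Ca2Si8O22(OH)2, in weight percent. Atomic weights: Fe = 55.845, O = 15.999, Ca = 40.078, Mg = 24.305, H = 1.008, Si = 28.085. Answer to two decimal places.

Molar mass of (Mg0.87Fe0.13)5Ca2Si8O22(OH)2 = 4.35×24.305 + 0.65×55.845 + 2×40.078 + 8×28.085 + 24×15.999 + 2×1.008 = 832.854 g/mol.
Each formula unit contains 8 Si, equivalent to 8/1 = 8.0000 mol SiO2.
M(SiO2) = 1×28.085 + 2×15.999 = 60.083 g/mol.
Mass of SiO2 per formula unit = 8.0000 × 60.083 = 480.664 g.
SiO2 wt% = 480.664 / 832.854 × 100 = 57.71%.

57.71 wt%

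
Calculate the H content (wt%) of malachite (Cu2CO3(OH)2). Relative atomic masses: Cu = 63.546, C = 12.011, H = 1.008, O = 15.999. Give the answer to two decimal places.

0.91 wt%

M(Cu2CO3(OH)2) = 221.114 g/mol.
H contributes 2 × 1.008 = 2.016 g per mole.
2.016/221.114 = 0.0091 → 0.91%.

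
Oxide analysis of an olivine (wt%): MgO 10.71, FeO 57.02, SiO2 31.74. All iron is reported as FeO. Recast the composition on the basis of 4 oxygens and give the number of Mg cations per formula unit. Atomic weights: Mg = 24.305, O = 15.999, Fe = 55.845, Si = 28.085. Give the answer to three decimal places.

0.502 Mg apfu

MgO: 10.71/40.304 = 0.26573 mol → 0.26573 mol Mg, 0.26573 mol O.
FeO: 57.02/71.844 = 0.79366 mol → 0.79366 mol Fe, 0.79366 mol O.
SiO2: 31.74/60.083 = 0.52827 mol → 0.52827 mol Si, 1.05654 mol O.
Total oxygen = 2.11593 mol. Normalization factor = 4/2.11593 = 1.89042.
Mg per 4 O = 0.26573 × 1.89042 = 0.502.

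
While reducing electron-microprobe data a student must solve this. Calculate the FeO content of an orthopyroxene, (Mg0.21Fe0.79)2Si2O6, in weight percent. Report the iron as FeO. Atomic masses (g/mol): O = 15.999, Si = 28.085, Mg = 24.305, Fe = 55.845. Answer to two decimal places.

45.30 wt%

M((Mg0.21Fe0.79)2Si2O6) = 250.607 g/mol; M(FeO) = 71.844 g/mol.
Moles FeO per formula unit = 1.58 Fe ÷ 1 = 1.5800.
FeO fraction = (1.5800 × 71.844) / 250.607 = 113.514/250.607 = 0.4530.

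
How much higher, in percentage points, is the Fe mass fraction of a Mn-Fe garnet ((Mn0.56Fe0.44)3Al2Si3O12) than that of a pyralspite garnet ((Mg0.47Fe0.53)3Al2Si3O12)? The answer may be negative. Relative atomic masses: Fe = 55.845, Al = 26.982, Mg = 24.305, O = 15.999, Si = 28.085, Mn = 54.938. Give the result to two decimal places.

-4.73 percentage points

Fe in (Mn0.56Fe0.44)3Al2Si3O12: molar mass 496.218 g/mol; 1.32×55.845 = 73.715 g → 14.86 wt%.
Fe in (Mg0.47Fe0.53)3Al2Si3O12: molar mass 453.271 g/mol; 1.59×55.845 = 88.794 g → 19.59 wt%.
Difference = 14.86 − 19.59 = -4.73 percentage points.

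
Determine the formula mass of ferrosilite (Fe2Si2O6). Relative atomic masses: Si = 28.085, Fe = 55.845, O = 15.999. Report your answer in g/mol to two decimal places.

263.85 g/mol

Fe: 2 × 55.845 = 111.6900
Si: 2 × 28.085 = 56.1700
O: 6 × 15.999 = 95.9940
Summing the contributions gives the formula mass.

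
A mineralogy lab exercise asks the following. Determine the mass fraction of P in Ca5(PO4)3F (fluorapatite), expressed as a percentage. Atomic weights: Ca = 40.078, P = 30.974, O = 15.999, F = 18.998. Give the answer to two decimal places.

18.43 mass %

Formula mass = 5*40.078 + 3*30.974 + 12*15.999 + 1*18.998 = 504.298 g/mol, of which 92.922 g is P.
So P makes up 92.922/504.298 = 0.1843 of the mass, i.e. 18.43%.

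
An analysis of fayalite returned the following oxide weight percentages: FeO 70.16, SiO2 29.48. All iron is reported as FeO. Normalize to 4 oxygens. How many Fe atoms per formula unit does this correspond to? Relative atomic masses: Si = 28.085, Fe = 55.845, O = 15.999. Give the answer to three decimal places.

1.995 Fe apfu

FeO (M=71.844): mol = 0.97656; Fe = 0.97656, O = 0.97656.
SiO2 (M=60.083): mol = 0.49065; Si = 0.49065, O = 0.98130.
ΣO = 1.95786; factor = 4/ΣO = 2.04305.
Fe apfu = 0.97656 × 2.04305 = 1.995.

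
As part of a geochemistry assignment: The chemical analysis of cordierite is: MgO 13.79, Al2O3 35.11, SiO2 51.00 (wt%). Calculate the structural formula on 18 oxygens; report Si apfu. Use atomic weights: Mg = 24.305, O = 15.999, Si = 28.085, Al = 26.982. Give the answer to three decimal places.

4.972 Si apfu

MgO: 13.79/40.304 = 0.34215 mol → 0.34215 mol Mg, 0.34215 mol O.
Al2O3: 35.11/101.961 = 0.34435 mol → 0.68870 mol Al, 1.03305 mol O.
SiO2: 51.00/60.083 = 0.84883 mol → 0.84883 mol Si, 1.69766 mol O.
Total oxygen = 3.07286 mol. Normalization factor = 18/3.07286 = 5.85774.
Si per 18 O = 0.84883 × 5.85774 = 4.972.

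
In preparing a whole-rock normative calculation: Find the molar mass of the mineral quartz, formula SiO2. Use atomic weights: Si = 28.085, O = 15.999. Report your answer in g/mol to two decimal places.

Si: 1 × 28.085 = 28.0850
O: 2 × 15.999 = 31.9980
Summing the contributions gives the formula mass.

60.08 g/mol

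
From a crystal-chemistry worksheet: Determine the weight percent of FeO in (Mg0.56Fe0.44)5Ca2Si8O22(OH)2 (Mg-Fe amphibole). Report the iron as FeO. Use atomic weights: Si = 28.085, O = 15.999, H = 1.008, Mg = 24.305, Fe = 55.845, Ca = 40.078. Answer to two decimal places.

M((Mg0.56Fe0.44)5Ca2Si8O22(OH)2) = 881.741 g/mol; M(FeO) = 71.844 g/mol.
Moles FeO per formula unit = 2.20 Fe ÷ 1 = 2.2000.
FeO fraction = (2.2000 × 71.844) / 881.741 = 158.057/881.741 = 0.1793.

17.93 wt%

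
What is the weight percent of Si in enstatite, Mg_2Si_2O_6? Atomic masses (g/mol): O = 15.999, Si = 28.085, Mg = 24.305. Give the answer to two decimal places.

Molar mass of Mg_2Si_2O_6: 2×24.305 + 2×28.085 + 6×15.999 = 200.774 g/mol.
Mass of Si per formula unit: 2 × 28.085 = 56.170 g.
Weight fraction Si = 56.170 / 200.774 = 0.2798.

27.98 mass %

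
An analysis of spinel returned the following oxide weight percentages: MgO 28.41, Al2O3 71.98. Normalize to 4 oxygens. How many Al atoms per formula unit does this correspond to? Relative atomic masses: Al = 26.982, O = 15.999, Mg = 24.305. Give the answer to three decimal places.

28.41 wt% MgO ÷ 40.304 g/mol = 0.70489 mol, giving 0.70489 Mg and 0.70489 O.
71.98 wt% Al2O3 ÷ 101.961 g/mol = 0.70596 mol, giving 1.41192 Al and 2.11788 O.
Oxygen sums to 2.82277; scaling by 4/2.82277 = 1.41705 puts the formula on 4 O.
Al: 1.41192 × 1.41705 = 2.001 atoms per formula unit.

2.001 Al apfu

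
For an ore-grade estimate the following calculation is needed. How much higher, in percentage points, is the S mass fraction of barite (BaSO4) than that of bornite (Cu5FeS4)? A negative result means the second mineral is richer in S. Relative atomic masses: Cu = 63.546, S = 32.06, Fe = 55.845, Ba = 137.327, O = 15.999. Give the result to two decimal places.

-11.82 percentage points

First mineral: 32.060 g S in 233.383 g formula = 13.74 wt% S.
Second mineral: 128.240 g S in 501.815 g formula = 25.56 wt% S.
13.74% − 25.56% gives a difference of -11.82 percentage points.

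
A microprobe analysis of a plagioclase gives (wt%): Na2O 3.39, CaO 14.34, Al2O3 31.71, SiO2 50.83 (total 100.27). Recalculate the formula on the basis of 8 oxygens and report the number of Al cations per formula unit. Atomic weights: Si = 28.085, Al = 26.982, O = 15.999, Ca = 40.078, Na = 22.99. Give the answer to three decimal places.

Na2O (M=61.979): mol = 0.05470; Na = 0.10940, O = 0.05470.
CaO (M=56.077): mol = 0.25572; Ca = 0.25572, O = 0.25572.
Al2O3 (M=101.961): mol = 0.31100; Al = 0.62200, O = 0.93300.
SiO2 (M=60.083): mol = 0.84600; Si = 0.84600, O = 1.69200.
ΣO = 2.93542; factor = 8/ΣO = 2.72533.
Al apfu = 0.62200 × 2.72533 = 1.695.

1.695 Al apfu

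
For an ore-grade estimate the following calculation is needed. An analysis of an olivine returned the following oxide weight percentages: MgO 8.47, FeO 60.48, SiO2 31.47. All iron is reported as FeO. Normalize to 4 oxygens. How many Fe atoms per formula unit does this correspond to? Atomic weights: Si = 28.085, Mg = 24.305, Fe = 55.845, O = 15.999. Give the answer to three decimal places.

MgO: 8.47/40.304 = 0.21015 mol → 0.21015 mol Mg, 0.21015 mol O.
FeO: 60.48/71.844 = 0.84182 mol → 0.84182 mol Fe, 0.84182 mol O.
SiO2: 31.47/60.083 = 0.52378 mol → 0.52378 mol Si, 1.04756 mol O.
Total oxygen = 2.09953 mol. Normalization factor = 4/2.09953 = 1.90519.
Fe per 4 O = 0.84182 × 1.90519 = 1.604.

1.604 Fe apfu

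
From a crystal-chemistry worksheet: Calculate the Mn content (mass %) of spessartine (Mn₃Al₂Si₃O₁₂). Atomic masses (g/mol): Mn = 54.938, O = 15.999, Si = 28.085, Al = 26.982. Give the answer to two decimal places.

M(Mn₃Al₂Si₃O₁₂) = 495.021 g/mol.
Mn contributes 3 × 54.938 = 164.814 g per mole.
164.814/495.021 = 0.3329 → 33.29%.

33.29 mass %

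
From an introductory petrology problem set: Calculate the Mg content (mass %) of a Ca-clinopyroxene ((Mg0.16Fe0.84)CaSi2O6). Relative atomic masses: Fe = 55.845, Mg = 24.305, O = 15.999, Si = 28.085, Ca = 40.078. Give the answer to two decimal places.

Molar mass of (Mg0.16Fe0.84)CaSi2O6: 0.16×24.305 + 0.84×55.845 + 1×40.078 + 2×28.085 + 6×15.999 = 243.041 g/mol.
Mass of Mg per formula unit: 0.16 × 24.305 = 3.889 g.
Weight fraction Mg = 3.889 / 243.041 = 0.0160.

1.60 mass %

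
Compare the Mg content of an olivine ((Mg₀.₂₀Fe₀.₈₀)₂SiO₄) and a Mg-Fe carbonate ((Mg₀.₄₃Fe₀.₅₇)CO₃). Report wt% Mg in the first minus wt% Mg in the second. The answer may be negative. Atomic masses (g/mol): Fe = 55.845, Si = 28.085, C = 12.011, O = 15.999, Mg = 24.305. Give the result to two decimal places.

Mg in (Mg₀.₂₀Fe₀.₈₀)₂SiO₄: molar mass 191.155 g/mol; 0.40×24.305 = 9.722 g → 5.09 wt%.
Mg in (Mg₀.₄₃Fe₀.₅₇)CO₃: molar mass 102.291 g/mol; 0.43×24.305 = 10.451 g → 10.22 wt%.
Difference = 5.09 − 10.22 = -5.13 percentage points.

-5.13 percentage points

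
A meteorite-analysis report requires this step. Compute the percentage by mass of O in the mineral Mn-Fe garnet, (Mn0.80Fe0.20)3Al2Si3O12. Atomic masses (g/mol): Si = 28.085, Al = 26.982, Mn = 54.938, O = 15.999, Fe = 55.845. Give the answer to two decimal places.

38.74 mass %

Molar mass of (Mn0.80Fe0.20)3Al2Si3O12: 2.40·54.938 + 0.60·55.845 + 2·26.982 + 3·28.085 + 12·15.999 = 495.565 g/mol.
Mass of O per formula unit: 12 × 15.999 = 191.988 g.
Weight fraction O = 191.988 / 495.565 = 0.3874.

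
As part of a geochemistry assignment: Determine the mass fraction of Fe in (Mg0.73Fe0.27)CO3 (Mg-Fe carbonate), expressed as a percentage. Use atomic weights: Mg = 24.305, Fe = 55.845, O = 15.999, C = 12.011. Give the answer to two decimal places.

Formula mass = 0.73*24.305 + 0.27*55.845 + 1*12.011 + 3*15.999 = 92.829 g/mol, of which 15.078 g is Fe.
So Fe makes up 15.078/92.829 = 0.1624 of the mass, i.e. 16.24%.

16.24 wt%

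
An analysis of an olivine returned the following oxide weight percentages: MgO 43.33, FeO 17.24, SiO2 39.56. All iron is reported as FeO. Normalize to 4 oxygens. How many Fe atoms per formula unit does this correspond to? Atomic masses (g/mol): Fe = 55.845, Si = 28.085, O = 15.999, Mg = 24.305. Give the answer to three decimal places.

0.365 Fe apfu

MgO: 43.33/40.304 = 1.07508 mol → 1.07508 mol Mg, 1.07508 mol O.
FeO: 17.24/71.844 = 0.23996 mol → 0.23996 mol Fe, 0.23996 mol O.
SiO2: 39.56/60.083 = 0.65842 mol → 0.65842 mol Si, 1.31684 mol O.
Total oxygen = 2.63188 mol. Normalization factor = 4/2.63188 = 1.51983.
Fe per 4 O = 0.23996 × 1.51983 = 0.365.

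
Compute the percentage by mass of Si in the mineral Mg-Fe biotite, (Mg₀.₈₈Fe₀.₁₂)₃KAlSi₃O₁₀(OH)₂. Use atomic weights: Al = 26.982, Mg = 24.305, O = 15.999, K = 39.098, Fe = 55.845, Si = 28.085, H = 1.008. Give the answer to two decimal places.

Formula mass = 2.64·24.305 + 0.36·55.845 + 1·39.098 + 1·26.982 + 3·28.085 + 12·15.999 + 2·1.008 = 428.608 g/mol, of which 84.255 g is Si.
So Si makes up 84.255/428.608 = 0.1966 of the mass, i.e. 19.66%.

19.66 weight percent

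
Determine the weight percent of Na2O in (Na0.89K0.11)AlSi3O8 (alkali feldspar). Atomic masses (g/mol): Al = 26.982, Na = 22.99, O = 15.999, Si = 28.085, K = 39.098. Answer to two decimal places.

10.45 wt%

M((Na0.89K0.11)AlSi3O8) = 263.991 g/mol; M(Na2O) = 61.979 g/mol.
Moles Na2O per formula unit = 0.89 Na ÷ 2 = 0.4450.
Na2O fraction = (0.4450 × 61.979) / 263.991 = 27.581/263.991 = 0.1045.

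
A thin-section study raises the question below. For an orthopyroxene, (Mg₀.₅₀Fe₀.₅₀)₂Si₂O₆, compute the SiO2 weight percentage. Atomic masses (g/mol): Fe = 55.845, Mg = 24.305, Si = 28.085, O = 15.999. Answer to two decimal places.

51.73 wt%

Molar mass of (Mg₀.₅₀Fe₀.₅₀)₂Si₂O₆ = 1*24.305 + 1*55.845 + 2*28.085 + 6*15.999 = 232.314 g/mol.
Each formula unit contains 2 Si, equivalent to 2/1 = 2.0000 mol SiO2.
M(SiO2) = 1×28.085 + 2×15.999 = 60.083 g/mol.
Mass of SiO2 per formula unit = 2.0000 × 60.083 = 120.166 g.
SiO2 wt% = 120.166 / 232.314 × 100 = 51.73%.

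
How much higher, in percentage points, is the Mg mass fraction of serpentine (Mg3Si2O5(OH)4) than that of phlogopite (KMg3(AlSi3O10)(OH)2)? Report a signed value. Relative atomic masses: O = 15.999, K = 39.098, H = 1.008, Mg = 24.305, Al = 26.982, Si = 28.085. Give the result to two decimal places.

Mg in Mg3Si2O5(OH)4: molar mass 277.108 g/mol; 3×24.305 = 72.915 g → 26.31 wt%.
Mg in KMg3(AlSi3O10)(OH)2: molar mass 417.254 g/mol; 3×24.305 = 72.915 g → 17.47 wt%.
Difference = 26.31 − 17.47 = 8.84 percentage points.

8.84 percentage points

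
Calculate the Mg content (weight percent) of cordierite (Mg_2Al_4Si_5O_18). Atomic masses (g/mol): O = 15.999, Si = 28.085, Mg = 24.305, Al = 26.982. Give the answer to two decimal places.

8.31 weight percent

Molar mass of Mg_2Al_4Si_5O_18: 2*24.305 + 4*26.982 + 5*28.085 + 18*15.999 = 584.945 g/mol.
Mass of Mg per formula unit: 2 × 24.305 = 48.610 g.
Weight fraction Mg = 48.610 / 584.945 = 0.0831.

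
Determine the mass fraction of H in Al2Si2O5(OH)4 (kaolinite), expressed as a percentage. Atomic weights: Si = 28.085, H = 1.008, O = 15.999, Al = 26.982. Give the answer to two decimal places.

Molar mass of Al2Si2O5(OH)4: 2·26.982 + 2·28.085 + 9·15.999 + 4·1.008 = 258.157 g/mol.
Mass of H per formula unit: 4 × 1.008 = 4.032 g.
Weight fraction H = 4.032 / 258.157 = 0.0156.

1.56 wt%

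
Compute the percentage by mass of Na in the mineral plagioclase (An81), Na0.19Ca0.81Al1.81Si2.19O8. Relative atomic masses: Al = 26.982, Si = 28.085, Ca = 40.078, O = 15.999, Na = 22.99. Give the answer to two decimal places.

Molar mass of Na0.19Ca0.81Al1.81Si2.19O8: 0.19×22.99 + 0.81×40.078 + 1.81×26.982 + 2.19×28.085 + 8×15.999 = 275.167 g/mol.
Mass of Na per formula unit: 0.19 × 22.99 = 4.368 g.
Weight fraction Na = 4.368 / 275.167 = 0.0159.

1.59 wt%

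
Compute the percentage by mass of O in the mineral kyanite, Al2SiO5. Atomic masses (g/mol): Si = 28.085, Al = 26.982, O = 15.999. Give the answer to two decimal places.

M(Al2SiO5) = 162.044 g/mol.
O contributes 5 × 15.999 = 79.995 g per mole.
79.995/162.044 = 0.4937 → 49.37%.

49.37 mass %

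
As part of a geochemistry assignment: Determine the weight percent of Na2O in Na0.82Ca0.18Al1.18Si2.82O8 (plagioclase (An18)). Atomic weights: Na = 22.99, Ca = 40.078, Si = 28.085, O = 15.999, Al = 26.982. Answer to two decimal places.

9.59 wt%

Molar mass of Na0.82Ca0.18Al1.18Si2.82O8 = 0.82*22.99 + 0.18*40.078 + 1.18*26.982 + 2.82*28.085 + 8*15.999 = 265.096 g/mol.
Each formula unit contains 0.82 Na, equivalent to 0.82/2 = 0.4100 mol Na2O.
M(Na2O) = 2×22.99 + 1×15.999 = 61.979 g/mol.
Mass of Na2O per formula unit = 0.4100 × 61.979 = 25.411 g.
Na2O wt% = 25.411 / 265.096 × 100 = 9.59%.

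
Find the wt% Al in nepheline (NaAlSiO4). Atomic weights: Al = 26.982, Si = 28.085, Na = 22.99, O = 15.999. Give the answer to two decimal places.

18.99 weight percent

M(NaAlSiO4) = 142.053 g/mol.
Al contributes 1 × 26.982 = 26.982 g per mole.
26.982/142.053 = 0.1899 → 18.99%.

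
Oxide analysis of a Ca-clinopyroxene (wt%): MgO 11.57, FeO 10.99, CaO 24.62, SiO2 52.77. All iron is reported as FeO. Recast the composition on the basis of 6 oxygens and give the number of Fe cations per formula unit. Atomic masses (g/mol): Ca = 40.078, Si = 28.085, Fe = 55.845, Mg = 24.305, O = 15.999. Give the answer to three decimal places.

0.348 Fe apfu

MgO (M=40.304): mol = 0.28707; Mg = 0.28707, O = 0.28707.
FeO (M=71.844): mol = 0.15297; Fe = 0.15297, O = 0.15297.
CaO (M=56.077): mol = 0.43904; Ca = 0.43904, O = 0.43904.
SiO2 (M=60.083): mol = 0.87829; Si = 0.87829, O = 1.75658.
ΣO = 2.63566; factor = 6/ΣO = 2.27647.
Fe apfu = 0.15297 × 2.27647 = 0.348.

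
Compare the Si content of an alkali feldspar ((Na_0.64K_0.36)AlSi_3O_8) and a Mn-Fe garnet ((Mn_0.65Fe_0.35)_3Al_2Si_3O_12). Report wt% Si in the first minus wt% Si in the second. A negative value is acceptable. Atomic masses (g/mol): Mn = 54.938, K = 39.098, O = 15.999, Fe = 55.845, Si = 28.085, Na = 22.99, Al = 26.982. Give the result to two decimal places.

14.45 percentage points

M((Na_0.64K_0.36)AlSi_3O_8) = 268.018 g/mol, so wt% Si = 84.255/268.018 × 100 = 31.44%.
M((Mn_0.65Fe_0.35)_3Al_2Si_3O_12) = 495.973 g/mol, so wt% Si = 84.255/495.973 × 100 = 16.99%.
31.44 − 16.99 = 14.45 pp.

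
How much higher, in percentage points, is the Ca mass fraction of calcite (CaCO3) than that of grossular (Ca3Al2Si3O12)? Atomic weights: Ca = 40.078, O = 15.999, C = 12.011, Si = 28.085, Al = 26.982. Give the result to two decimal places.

13.35 percentage points

First mineral: 40.078 g Ca in 100.086 g formula = 40.04 wt% Ca.
Second mineral: 120.234 g Ca in 450.441 g formula = 26.69 wt% Ca.
40.04% − 26.69% gives a difference of 13.35 percentage points.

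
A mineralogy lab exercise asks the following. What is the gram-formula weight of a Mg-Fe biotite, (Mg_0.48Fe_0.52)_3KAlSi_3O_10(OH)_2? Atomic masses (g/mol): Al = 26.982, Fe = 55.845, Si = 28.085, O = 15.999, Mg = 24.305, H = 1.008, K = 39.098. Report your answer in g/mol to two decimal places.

Mg: 1.44 × 24.305 = 34.9992
Fe: 1.56 × 55.845 = 87.1182
K: 1 × 39.098 = 39.0980
Al: 1 × 26.982 = 26.9820
Si: 3 × 28.085 = 84.2550
O: 12 × 15.999 = 191.9880
H: 2 × 1.008 = 2.0160
Summing the contributions gives the formula mass.

466.46 g/mol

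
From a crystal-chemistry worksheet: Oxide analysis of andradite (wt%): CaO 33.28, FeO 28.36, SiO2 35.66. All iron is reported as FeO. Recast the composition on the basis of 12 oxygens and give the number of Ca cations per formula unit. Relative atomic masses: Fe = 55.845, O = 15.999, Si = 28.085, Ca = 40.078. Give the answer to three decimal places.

3.274 Ca apfu

CaO (M=56.077): mol = 0.59347; Ca = 0.59347, O = 0.59347.
FeO (M=71.844): mol = 0.39474; Fe = 0.39474, O = 0.39474.
SiO2 (M=60.083): mol = 0.59351; Si = 0.59351, O = 1.18702.
ΣO = 2.17523; factor = 12/ΣO = 5.51666.
Ca apfu = 0.59347 × 5.51666 = 3.274.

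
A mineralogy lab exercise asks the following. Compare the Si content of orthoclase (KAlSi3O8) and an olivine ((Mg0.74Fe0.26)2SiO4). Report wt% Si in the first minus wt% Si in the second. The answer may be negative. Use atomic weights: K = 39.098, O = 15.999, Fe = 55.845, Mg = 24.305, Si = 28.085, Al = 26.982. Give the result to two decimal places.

12.39 percentage points

M(KAlSi3O8) = 278.327 g/mol, so wt% Si = 84.255/278.327 × 100 = 30.27%.
M((Mg0.74Fe0.26)2SiO4) = 157.092 g/mol, so wt% Si = 28.085/157.092 × 100 = 17.88%.
30.27 − 17.88 = 12.39 pp.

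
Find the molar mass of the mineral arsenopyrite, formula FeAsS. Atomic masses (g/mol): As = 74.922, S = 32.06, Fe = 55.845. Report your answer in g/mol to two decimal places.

The formula mass is the sum 1·55.845 + 1·74.922 + 1·32.06.

162.83 g/mol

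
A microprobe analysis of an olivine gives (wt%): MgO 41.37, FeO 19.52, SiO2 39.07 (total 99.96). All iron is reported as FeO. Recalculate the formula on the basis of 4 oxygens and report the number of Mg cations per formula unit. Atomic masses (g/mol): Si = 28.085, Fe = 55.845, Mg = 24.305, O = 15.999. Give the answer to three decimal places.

MgO: 41.37/40.304 = 1.02645 mol → 1.02645 mol Mg, 1.02645 mol O.
FeO: 19.52/71.844 = 0.27170 mol → 0.27170 mol Fe, 0.27170 mol O.
SiO2: 39.07/60.083 = 0.65027 mol → 0.65027 mol Si, 1.30054 mol O.
Total oxygen = 2.59869 mol. Normalization factor = 4/2.59869 = 1.53924.
Mg per 4 O = 1.02645 × 1.53924 = 1.580.

1.580 Mg apfu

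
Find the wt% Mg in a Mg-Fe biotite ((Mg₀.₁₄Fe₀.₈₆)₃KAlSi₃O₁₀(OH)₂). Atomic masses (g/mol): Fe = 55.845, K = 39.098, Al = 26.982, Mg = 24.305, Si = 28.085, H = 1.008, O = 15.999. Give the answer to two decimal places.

M((Mg₀.₁₄Fe₀.₈₆)₃KAlSi₃O₁₀(OH)₂) = 498.627 g/mol.
Mg contributes 0.42 × 24.305 = 10.208 g per mole.
10.208/498.627 = 0.0205 → 2.05%.

2.05 wt%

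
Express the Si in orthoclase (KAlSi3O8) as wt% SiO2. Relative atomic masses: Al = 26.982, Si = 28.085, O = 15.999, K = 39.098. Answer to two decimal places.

Molar mass of KAlSi3O8 = 1×39.098 + 1×26.982 + 3×28.085 + 8×15.999 = 278.327 g/mol.
Each formula unit contains 3 Si, equivalent to 3/1 = 3.0000 mol SiO2.
M(SiO2) = 1×28.085 + 2×15.999 = 60.083 g/mol.
Mass of SiO2 per formula unit = 3.0000 × 60.083 = 180.249 g.
SiO2 wt% = 180.249 / 278.327 × 100 = 64.76%.

64.76 wt%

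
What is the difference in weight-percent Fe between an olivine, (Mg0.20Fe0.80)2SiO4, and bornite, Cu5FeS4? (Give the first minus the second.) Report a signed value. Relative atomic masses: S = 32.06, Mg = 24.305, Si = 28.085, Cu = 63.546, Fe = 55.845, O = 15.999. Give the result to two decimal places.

Fe in (Mg0.20Fe0.80)2SiO4: molar mass 191.155 g/mol; 1.60×55.845 = 89.352 g → 46.74 wt%.
Fe in Cu5FeS4: molar mass 501.815 g/mol; 1×55.845 = 55.845 g → 11.13 wt%.
Difference = 46.74 − 11.13 = 35.61 percentage points.

35.61 percentage points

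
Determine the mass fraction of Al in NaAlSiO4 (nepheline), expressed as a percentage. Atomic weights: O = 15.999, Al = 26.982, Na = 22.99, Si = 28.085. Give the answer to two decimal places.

Molar mass of NaAlSiO4: 1*22.99 + 1*26.982 + 1*28.085 + 4*15.999 = 142.053 g/mol.
Mass of Al per formula unit: 1 × 26.982 = 26.982 g.
Weight fraction Al = 26.982 / 142.053 = 0.1899.

18.99 mass %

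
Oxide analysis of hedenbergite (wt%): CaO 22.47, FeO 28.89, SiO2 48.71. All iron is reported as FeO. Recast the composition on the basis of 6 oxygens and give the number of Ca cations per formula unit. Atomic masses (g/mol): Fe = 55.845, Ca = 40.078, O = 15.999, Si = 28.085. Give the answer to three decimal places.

22.47 wt% CaO ÷ 56.077 g/mol = 0.40070 mol, giving 0.40070 Ca and 0.40070 O.
28.89 wt% FeO ÷ 71.844 g/mol = 0.40212 mol, giving 0.40212 Fe and 0.40212 O.
48.71 wt% SiO2 ÷ 60.083 g/mol = 0.81071 mol, giving 0.81071 Si and 1.62142 O.
Oxygen sums to 2.42424; scaling by 6/2.42424 = 2.47500 puts the formula on 6 O.
Ca: 0.40070 × 2.47500 = 0.992 atoms per formula unit.

0.992 Ca apfu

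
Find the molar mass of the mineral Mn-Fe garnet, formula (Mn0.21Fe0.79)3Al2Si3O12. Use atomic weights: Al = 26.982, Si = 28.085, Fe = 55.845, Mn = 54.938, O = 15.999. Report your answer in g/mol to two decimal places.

The formula mass is the sum 0.63·54.938 + 2.37·55.845 + 2·26.982 + 3·28.085 + 12·15.999.

497.17 g/mol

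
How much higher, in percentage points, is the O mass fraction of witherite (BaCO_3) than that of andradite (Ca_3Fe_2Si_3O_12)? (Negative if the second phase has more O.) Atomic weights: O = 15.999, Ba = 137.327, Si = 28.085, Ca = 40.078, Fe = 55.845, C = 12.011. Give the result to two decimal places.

-13.46 percentage points

M(BaCO_3) = 197.335 g/mol, so wt% O = 47.997/197.335 × 100 = 24.32%.
M(Ca_3Fe_2Si_3O_12) = 508.167 g/mol, so wt% O = 191.988/508.167 × 100 = 37.78%.
24.32 − 37.78 = -13.46 pp.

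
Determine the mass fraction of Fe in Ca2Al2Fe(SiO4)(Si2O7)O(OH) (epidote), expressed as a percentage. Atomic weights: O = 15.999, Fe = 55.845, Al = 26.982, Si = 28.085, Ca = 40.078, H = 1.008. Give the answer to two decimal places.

Molar mass of Ca2Al2Fe(SiO4)(Si2O7)O(OH): 2×40.078 + 2×26.982 + 1×55.845 + 3×28.085 + 13×15.999 + 1×1.008 = 483.215 g/mol.
Mass of Fe per formula unit: 1 × 55.845 = 55.845 g.
Weight fraction Fe = 55.845 / 483.215 = 0.1156.

11.56 mass %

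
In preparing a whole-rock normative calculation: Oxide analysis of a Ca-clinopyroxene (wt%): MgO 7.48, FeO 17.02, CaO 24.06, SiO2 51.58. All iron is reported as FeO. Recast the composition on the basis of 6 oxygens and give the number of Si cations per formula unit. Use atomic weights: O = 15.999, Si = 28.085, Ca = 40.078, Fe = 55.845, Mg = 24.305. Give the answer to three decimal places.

2.005 Si apfu

MgO: 7.48/40.304 = 0.18559 mol → 0.18559 mol Mg, 0.18559 mol O.
FeO: 17.02/71.844 = 0.23690 mol → 0.23690 mol Fe, 0.23690 mol O.
CaO: 24.06/56.077 = 0.42905 mol → 0.42905 mol Ca, 0.42905 mol O.
SiO2: 51.58/60.083 = 0.85848 mol → 0.85848 mol Si, 1.71696 mol O.
Total oxygen = 2.56850 mol. Normalization factor = 6/2.56850 = 2.33599.
Si per 6 O = 0.85848 × 2.33599 = 2.005.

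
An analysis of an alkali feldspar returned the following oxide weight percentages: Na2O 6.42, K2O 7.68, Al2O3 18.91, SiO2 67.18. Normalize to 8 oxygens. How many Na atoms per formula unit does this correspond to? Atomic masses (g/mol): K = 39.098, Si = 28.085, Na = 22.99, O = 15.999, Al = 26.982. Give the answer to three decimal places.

0.557 Na apfu

Na2O (M=61.979): mol = 0.10358; Na = 0.20716, O = 0.10358.
K2O (M=94.195): mol = 0.08153; K = 0.16306, O = 0.08153.
Al2O3 (M=101.961): mol = 0.18546; Al = 0.37092, O = 0.55638.
SiO2 (M=60.083): mol = 1.11812; Si = 1.11812, O = 2.23624.
ΣO = 2.97773; factor = 8/ΣO = 2.68661.
Na apfu = 0.20716 × 2.68661 = 0.557.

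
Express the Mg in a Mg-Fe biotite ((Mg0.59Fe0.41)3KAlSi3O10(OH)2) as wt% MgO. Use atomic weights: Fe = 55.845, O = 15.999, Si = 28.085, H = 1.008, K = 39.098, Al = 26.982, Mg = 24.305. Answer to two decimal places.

Formula mass = 456.048 g/mol.
1.77 Mg → 1.7700 mol MgO per formula unit; M(MgO) = 40.304, so MgO mass = 71.338 g.
71.338/456.048 × 100 = 15.64 wt%.

15.64 wt%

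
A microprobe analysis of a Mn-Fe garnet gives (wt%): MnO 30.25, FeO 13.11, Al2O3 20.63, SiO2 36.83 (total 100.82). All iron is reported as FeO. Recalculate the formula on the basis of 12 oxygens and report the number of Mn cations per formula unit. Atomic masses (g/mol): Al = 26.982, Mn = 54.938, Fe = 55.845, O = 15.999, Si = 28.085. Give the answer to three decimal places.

MnO (M=70.937): mol = 0.42643; Mn = 0.42643, O = 0.42643.
FeO (M=71.844): mol = 0.18248; Fe = 0.18248, O = 0.18248.
Al2O3 (M=101.961): mol = 0.20233; Al = 0.40466, O = 0.60699.
SiO2 (M=60.083): mol = 0.61299; Si = 0.61299, O = 1.22598.
ΣO = 2.44188; factor = 12/ΣO = 4.91425.
Mn apfu = 0.42643 × 4.91425 = 2.096.

2.096 Mn apfu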